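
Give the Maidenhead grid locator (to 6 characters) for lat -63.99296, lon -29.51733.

HC56fa

Shift to the Maidenhead origin (180°W, 90°S): lon 150.4827, lat 26.0070.
Field: lon ⌊150.4827/20⌋ = 7 → H; lat ⌊26.0070/10⌋ = 2 → C.
Square: lon ⌊10.4827/2⌋ = 5; lat ⌊6.0070/1⌋ = 6.
Subsquare: lon ⌊0.4827/0.0833333⌋ = 5 → f; lat ⌊0.0070/0.0416667⌋ = 0 → a.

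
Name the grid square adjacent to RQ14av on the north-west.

RQ04xw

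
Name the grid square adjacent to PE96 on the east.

Longitude square 9; +1 → 10, wraps to 0, carry into field.
Longitude field P = 15; +1 → 16 = Q.
The latitude characters are unchanged.

QE06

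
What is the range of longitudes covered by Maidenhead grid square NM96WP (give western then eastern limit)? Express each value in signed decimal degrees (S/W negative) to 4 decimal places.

Field N=13, M=12: +13·20° lon, +12·10° lat → SW at lon 80°, lat 30°.
Square 9, 6: +9·2° lon, +6·1° lat → SW at lon 98°, lat 36°.
Subsquare w=22, p=15: +22·0.0833333° lon, +15·0.0416667° lat → SW at lon 99.8333°, lat 36.625°.
Cell spans 0.0833333° lon × 0.0416667° lat.
west 99.8333, east 99.9167.

99.8333, 99.9167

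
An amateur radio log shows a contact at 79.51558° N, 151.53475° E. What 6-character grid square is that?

QQ59sm

Add 180° to longitude and 90° to latitude: 331.5348, 169.5156.
Field: 331.5348/20 → 16 → Q, 169.5156/10 → 16 → Q; chars QQ.
Square: 11.5348/2 → 5, 9.5156/1 → 9; chars 59.
Subsquare: 1.5348/0.0833333 → 18 → s, 0.5156/0.0416667 → 12 → m; chars sm.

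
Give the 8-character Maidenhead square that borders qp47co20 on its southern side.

Latitude extended square 0; −1 → -1, wraps to 9, carry into subsquare.
Latitude subsquare o = 14; −1 → 13 = n.
The longitude characters are unchanged.

QP47cn29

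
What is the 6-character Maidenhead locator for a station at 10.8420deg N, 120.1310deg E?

PK00bu

Shift to the Maidenhead origin (180°W, 90°S): lon 300.1310, lat 100.8420.
Field: lon ⌊300.1310/20⌋ = 15 → P; lat ⌊100.8420/10⌋ = 10 → K.
Square: lon ⌊0.1310/2⌋ = 0; lat ⌊0.8420/1⌋ = 0.
Subsquare: lon ⌊0.1310/0.0833333⌋ = 1 → b; lat ⌊0.8420/0.0416667⌋ = 20 → u.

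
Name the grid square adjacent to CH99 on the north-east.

DI00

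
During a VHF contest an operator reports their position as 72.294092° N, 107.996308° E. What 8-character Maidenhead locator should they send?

OQ32xh90

Add 180° to longitude and 90° to latitude: 287.99631, 162.29409.
Field (20°×10°, letters A–R): lon ⌊287.99631/20⌋ = 14 → O; lat ⌊162.29409/10⌋ = 16 → Q.
Square (2°×1°, digits 0–9): lon ⌊7.99631/2⌋ = 3; lat ⌊2.29409/1⌋ = 2.
Subsquare (5′×2.5′, letters a–x): lon ⌊1.99631/0.0833333⌋ = 23 → x; lat ⌊0.29409/0.0416667⌋ = 7 → h.
Extended square (30″×15″, digits 0–9): lon ⌊0.07964/0.00833333⌋ = 9; lat ⌊0.00243/0.00416667⌋ = 0.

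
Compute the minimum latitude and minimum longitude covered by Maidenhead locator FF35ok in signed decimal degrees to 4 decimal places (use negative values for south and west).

Field F=5, F=5: +5·20° lon, +5·10° lat → SW at lon -80°, lat -40°.
Square 3, 5: +3·2° lon, +5·1° lat → SW at lon -74°, lat -35°.
Subsquare o=14, k=10: +14·0.0833333° lon, +10·0.0416667° lat → SW at lon -72.8333°, lat -34.5833°.
latitude -34.5833, longitude -72.8333.

-34.5833, -72.8333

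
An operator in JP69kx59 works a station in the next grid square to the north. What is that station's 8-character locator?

JQ60ka50

Latitude extended square 9; +1 → 10, wraps to 0, carry into subsquare.
Latitude subsquare x = 23; +1 → 24, wraps to 0 = a, carry into square.
Latitude square 9; +1 → 10, wraps to 0, carry into field.
Latitude field P = 15; +1 → 16 = Q.
The longitude characters are unchanged.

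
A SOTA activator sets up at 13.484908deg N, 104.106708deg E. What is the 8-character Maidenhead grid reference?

Offset from 180°W / 90°S: lon 284.10671°, lat 103.48491°.
Field: 284.10671/20 → 14 → O, 103.48491/10 → 10 → K; chars OK.
Square: 4.10671/2 → 2, 3.48491/1 → 3; chars 23.
Subsquare: 0.10671/0.0833333 → 1 → b, 0.48491/0.0416667 → 11 → l; chars bl.
Extended square: 0.02337/0.00833333 → 2, 0.02657/0.00416667 → 6; chars 26.

OK23bl26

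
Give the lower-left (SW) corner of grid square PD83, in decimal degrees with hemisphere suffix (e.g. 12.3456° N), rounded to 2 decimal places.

Field P=15, D=3: +15·20° lon, +3·10° lat → SW at lon 120°, lat -60°.
Square 8, 3: +8·2° lon, +3·1° lat → SW at lon 136°, lat -57°.
latitude 57.00° S, longitude 136.00° E.

57.00° S, 136.00° E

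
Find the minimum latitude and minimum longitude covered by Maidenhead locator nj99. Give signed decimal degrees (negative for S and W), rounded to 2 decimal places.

9.00, 98.00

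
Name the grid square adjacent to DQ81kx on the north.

DQ82ka

Latitude subsquare x = 23; +1 → 24, wraps to 0 = a, carry into square.
Latitude square 1; +1 → 2.
The longitude characters are unchanged.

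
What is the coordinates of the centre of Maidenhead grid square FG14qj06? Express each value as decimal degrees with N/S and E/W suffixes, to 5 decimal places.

Field F=5, G=6: +5·20° lon, +6·10° lat → SW at lon -80°, lat -30°.
Square 1, 4: +1·2° lon, +4·1° lat → SW at lon -78°, lat -26°.
Subsquare q=16, j=9: +16·0.0833333° lon, +9·0.0416667° lat → SW at lon -76.6667°, lat -25.625°.
Extended square 0, 6: +0·0.00833333° lon, +6·0.00416667° lat → SW at lon -76.6667°, lat -25.6°.
Cell spans 0.00833333° lon × 0.00416667° lat. Centre is SW corner plus half of each.
latitude 25.59792° S, longitude 76.66250° W.

25.59792° S, 76.66250° W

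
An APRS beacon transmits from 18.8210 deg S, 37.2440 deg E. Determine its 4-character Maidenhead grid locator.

KH81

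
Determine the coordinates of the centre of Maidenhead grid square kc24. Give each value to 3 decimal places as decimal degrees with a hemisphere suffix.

Field K=10, C=2: +10·20° lon, +2·10° lat → SW at lon 20°, lat -70°.
Square 2, 4: +2·2° lon, +4·1° lat → SW at lon 24°, lat -66°.
Cell spans 2° lon × 1° lat. Centre is SW corner plus half of each.
latitude 65.500° S, longitude 25.000° E.

65.500° S, 25.000° E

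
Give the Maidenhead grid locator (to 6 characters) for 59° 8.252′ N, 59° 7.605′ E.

Offset from 180°W / 90°S: lon 239.1268°, lat 149.1375°.
Field: lon ⌊239.1268/20⌋ = 11 → L; lat ⌊149.1375/10⌋ = 14 → O.
Square: lon ⌊19.1268/2⌋ = 9; lat ⌊9.1375/1⌋ = 9.
Subsquare: lon ⌊1.1268/0.0833333⌋ = 13 → n; lat ⌊0.1375/0.0416667⌋ = 3 → d.

LO99nd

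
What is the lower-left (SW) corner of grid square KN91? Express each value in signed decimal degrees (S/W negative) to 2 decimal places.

Field K=10, N=13: +10·20° lon, +13·10° lat → SW at lon 20°, lat 40°.
Square 9, 1: +9·2° lon, +1·1° lat → SW at lon 38°, lat 41°.
latitude 41.00, longitude 38.00.

41.00, 38.00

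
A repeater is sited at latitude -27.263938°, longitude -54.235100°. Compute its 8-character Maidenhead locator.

GG22vr16

Offset from 180°W / 90°S: lon 125.76490°, lat 62.73606°.
Field: 125.76490/20 → 6 → G, 62.73606/10 → 6 → G; chars GG.
Square: 5.76490/2 → 2, 2.73606/1 → 2; chars 22.
Subsquare: 1.76490/0.0833333 → 21 → v, 0.73606/0.0416667 → 17 → r; chars vr.
Extended square: 0.01490/0.00833333 → 1, 0.02773/0.00416667 → 6; chars 16.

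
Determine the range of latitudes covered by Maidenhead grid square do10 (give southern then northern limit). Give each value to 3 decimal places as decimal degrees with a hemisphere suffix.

50.000° N, 51.000° N

Field D=3, O=14: +3·20° lon, +14·10° lat → SW at lon -120°, lat 50°.
Square 1, 0: +1·2° lon, +0·1° lat → SW at lon -118°, lat 50°.
Cell spans 2° lon × 1° lat.
south 50.000° N, north 51.000° N.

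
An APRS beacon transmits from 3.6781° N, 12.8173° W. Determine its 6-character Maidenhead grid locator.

Add 180° to longitude and 90° to latitude: 167.1827, 93.6781.
Field: lon ⌊167.1827/20⌋ = 8 → I; lat ⌊93.6781/10⌋ = 9 → J.
Square: lon ⌊7.1827/2⌋ = 3; lat ⌊3.6781/1⌋ = 3.
Subsquare: lon ⌊1.1827/0.0833333⌋ = 14 → o; lat ⌊0.6781/0.0416667⌋ = 16 → q.

IJ33oq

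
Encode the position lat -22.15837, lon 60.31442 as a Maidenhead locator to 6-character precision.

MG07du

Add 180° to longitude and 90° to latitude: 240.3144, 67.8416.
Field: lon ⌊240.3144/20⌋ = 12 → M; lat ⌊67.8416/10⌋ = 6 → G.
Square: lon ⌊0.3144/2⌋ = 0; lat ⌊7.8416/1⌋ = 7.
Subsquare: lon ⌊0.3144/0.0833333⌋ = 3 → d; lat ⌊0.8416/0.0416667⌋ = 20 → u.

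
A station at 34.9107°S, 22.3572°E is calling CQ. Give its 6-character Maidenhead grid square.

KF15ec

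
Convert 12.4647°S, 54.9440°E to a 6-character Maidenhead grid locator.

Offset from 180°W / 90°S: lon 234.9440°, lat 77.5353°.
Field: 234.9440/20 → 11 → L, 77.5353/10 → 7 → H; chars LH.
Square: 14.9440/2 → 7, 7.5353/1 → 7; chars 77.
Subsquare: 0.9440/0.0833333 → 11 → l, 0.5353/0.0416667 → 12 → m; chars lm.

LH77lm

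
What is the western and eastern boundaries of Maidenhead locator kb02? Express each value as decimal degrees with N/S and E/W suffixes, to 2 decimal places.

Field K=10, B=1: +10·20° lon, +1·10° lat → SW at lon 20°, lat -80°.
Square 0, 2: +0·2° lon, +2·1° lat → SW at lon 20°, lat -78°.
Cell spans 2° lon × 1° lat.
west 20.00° E, east 22.00° E.

20.00° E, 22.00° E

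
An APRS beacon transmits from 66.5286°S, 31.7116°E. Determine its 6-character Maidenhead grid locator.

KC53ul

Add 180° to longitude and 90° to latitude: 211.7116, 23.4714.
Field: lon ⌊211.7116/20⌋ = 10 → K; lat ⌊23.4714/10⌋ = 2 → C.
Square: lon ⌊11.7116/2⌋ = 5; lat ⌊3.4714/1⌋ = 3.
Subsquare: lon ⌊1.7116/0.0833333⌋ = 20 → u; lat ⌊0.4714/0.0416667⌋ = 11 → l.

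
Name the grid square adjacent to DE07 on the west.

Longitude square 0; −1 → -1, wraps to 9, carry into field.
Longitude field D = 3; −1 → 2 = C.
The latitude characters are unchanged.

CE97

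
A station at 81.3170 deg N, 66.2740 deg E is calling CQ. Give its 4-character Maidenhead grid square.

MR31

Shift to the Maidenhead origin (180°W, 90°S): lon 246.27, lat 171.32.
Field (20°×10°, letters A–R): lon ⌊246.27/20⌋ = 12 → M; lat ⌊171.32/10⌋ = 17 → R.
Square (2°×1°, digits 0–9): lon ⌊6.27/2⌋ = 3; lat ⌊1.32/1⌋ = 1.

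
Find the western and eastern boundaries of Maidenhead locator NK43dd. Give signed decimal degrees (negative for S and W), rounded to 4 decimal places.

Field N=13, K=10: +13·20° lon, +10·10° lat → SW at lon 80°, lat 10°.
Square 4, 3: +4·2° lon, +3·1° lat → SW at lon 88°, lat 13°.
Subsquare d=3, d=3: +3·0.0833333° lon, +3·0.0416667° lat → SW at lon 88.25°, lat 13.125°.
Cell spans 0.0833333° lon × 0.0416667° lat.
west 88.2500, east 88.3333.

88.2500, 88.3333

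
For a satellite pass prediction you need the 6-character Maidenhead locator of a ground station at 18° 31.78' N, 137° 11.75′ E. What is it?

PK88om

Shift to the Maidenhead origin (180°W, 90°S): lon 317.1958, lat 108.5297.
Field: 317.1958/20 → 15 → P, 108.5297/10 → 10 → K; chars PK.
Square: 17.1958/2 → 8, 8.5297/1 → 8; chars 88.
Subsquare: 1.1958/0.0833333 → 14 → o, 0.5297/0.0416667 → 12 → m; chars om.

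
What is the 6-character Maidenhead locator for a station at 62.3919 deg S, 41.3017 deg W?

GC97io

Add 180° to longitude and 90° to latitude: 138.6983, 27.6081.
Field: 138.6983/20 → 6 → G, 27.6081/10 → 2 → C; chars GC.
Square: 18.6983/2 → 9, 7.6081/1 → 7; chars 97.
Subsquare: 0.6983/0.0833333 → 8 → i, 0.6081/0.0416667 → 14 → o; chars io.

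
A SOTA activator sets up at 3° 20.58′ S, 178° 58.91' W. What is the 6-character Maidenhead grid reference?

Offset from 180°W / 90°S: lon 1.0182°, lat 86.6570°.
Field: 1.0182/20 → 0 → A, 86.6570/10 → 8 → I; chars AI.
Square: 1.0182/2 → 0, 6.6570/1 → 6; chars 06.
Subsquare: 1.0182/0.0833333 → 12 → m, 0.6570/0.0416667 → 15 → p; chars mp.

AI06mp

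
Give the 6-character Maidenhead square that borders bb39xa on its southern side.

BB38xx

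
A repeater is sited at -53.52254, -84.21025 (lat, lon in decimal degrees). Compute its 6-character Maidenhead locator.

ED76vl

Offset from 180°W / 90°S: lon 95.7897°, lat 36.4775°.
Field: lon ⌊95.7897/20⌋ = 4 → E; lat ⌊36.4775/10⌋ = 3 → D.
Square: lon ⌊15.7897/2⌋ = 7; lat ⌊6.4775/1⌋ = 6.
Subsquare: lon ⌊1.7897/0.0833333⌋ = 21 → v; lat ⌊0.4775/0.0416667⌋ = 11 → l.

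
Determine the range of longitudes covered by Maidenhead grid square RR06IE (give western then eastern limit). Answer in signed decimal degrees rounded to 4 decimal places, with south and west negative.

Field R=17, R=17: +17·20° lon, +17·10° lat → SW at lon 160°, lat 80°.
Square 0, 6: +0·2° lon, +6·1° lat → SW at lon 160°, lat 86°.
Subsquare i=8, e=4: +8·0.0833333° lon, +4·0.0416667° lat → SW at lon 160.667°, lat 86.1667°.
Cell spans 0.0833333° lon × 0.0416667° lat.
west 160.6667, east 160.7500.

160.6667, 160.7500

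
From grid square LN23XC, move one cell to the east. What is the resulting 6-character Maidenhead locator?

Longitude subsquare x = 23; +1 → 24, wraps to 0 = a, carry into square.
Longitude square 2; +1 → 3.
The latitude characters are unchanged.

LN33ac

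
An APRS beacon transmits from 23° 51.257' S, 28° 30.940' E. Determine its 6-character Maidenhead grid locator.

KG46gd

Offset from 180°W / 90°S: lon 208.5157°, lat 66.1457°.
Field: lon ⌊208.5157/20⌋ = 10 → K; lat ⌊66.1457/10⌋ = 6 → G.
Square: lon ⌊8.5157/2⌋ = 4; lat ⌊6.1457/1⌋ = 6.
Subsquare: lon ⌊0.5157/0.0833333⌋ = 6 → g; lat ⌊0.1457/0.0416667⌋ = 3 → d.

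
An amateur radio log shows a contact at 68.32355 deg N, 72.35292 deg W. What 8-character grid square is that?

FP38th77

Add 180° to longitude and 90° to latitude: 107.64708, 158.32355.
Field: 107.64708/20 → 5 → F, 158.32355/10 → 15 → P; chars FP.
Square: 7.64708/2 → 3, 8.32355/1 → 8; chars 38.
Subsquare: 1.64708/0.0833333 → 19 → t, 0.32355/0.0416667 → 7 → h; chars th.
Extended square: 0.06375/0.00833333 → 7, 0.03188/0.00416667 → 7; chars 77.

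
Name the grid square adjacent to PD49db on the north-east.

PD49ec

Longitude subsquare d = 3; +1 → 4 = e.
Latitude subsquare b = 1; +1 → 2 = c.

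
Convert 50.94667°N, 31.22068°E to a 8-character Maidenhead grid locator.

KO50ow67

Offset from 180°W / 90°S: lon 211.22068°, lat 140.94667°.
Field (20°×10°, letters A–R): 211.22068/20 → 10 → K, 140.94667/10 → 14 → O; chars KO.
Square (2°×1°, digits 0–9): 11.22068/2 → 5, 0.94667/1 → 0; chars 50.
Subsquare (5′×2.5′, letters a–x): 1.22068/0.0833333 → 14 → o, 0.94667/0.0416667 → 22 → w; chars ow.
Extended square (30″×15″, digits 0–9): 0.05401/0.00833333 → 6, 0.03000/0.00416667 → 7; chars 67.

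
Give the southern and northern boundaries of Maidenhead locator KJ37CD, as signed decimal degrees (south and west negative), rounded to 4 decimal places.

Field K=10, J=9: +10·20° lon, +9·10° lat → SW at lon 20°, lat 0°.
Square 3, 7: +3·2° lon, +7·1° lat → SW at lon 26°, lat 7°.
Subsquare c=2, d=3: +2·0.0833333° lon, +3·0.0416667° lat → SW at lon 26.1667°, lat 7.125°.
Cell spans 0.0833333° lon × 0.0416667° lat.
south 7.1250, north 7.1667.

7.1250, 7.1667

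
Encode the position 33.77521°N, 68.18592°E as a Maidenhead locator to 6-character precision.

MM43cs

Shift to the Maidenhead origin (180°W, 90°S): lon 248.1859, lat 123.7752.
Field (20°×10°, letters A–R): 248.1859/20 → 12 → M, 123.7752/10 → 12 → M; chars MM.
Square (2°×1°, digits 0–9): 8.1859/2 → 4, 3.7752/1 → 3; chars 43.
Subsquare (5′×2.5′, letters a–x): 0.1859/0.0833333 → 2 → c, 0.7752/0.0416667 → 18 → s; chars cs.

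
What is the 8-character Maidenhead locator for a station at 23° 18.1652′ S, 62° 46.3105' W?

FG86oq77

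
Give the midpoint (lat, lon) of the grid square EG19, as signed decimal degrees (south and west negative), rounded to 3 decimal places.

-20.500, -97.000

Field E=4, G=6: +4·20° lon, +6·10° lat → SW at lon -100°, lat -30°.
Square 1, 9: +1·2° lon, +9·1° lat → SW at lon -98°, lat -21°.
Cell spans 2° lon × 1° lat. Centre is SW corner plus half of each.
latitude -20.500, longitude -97.000.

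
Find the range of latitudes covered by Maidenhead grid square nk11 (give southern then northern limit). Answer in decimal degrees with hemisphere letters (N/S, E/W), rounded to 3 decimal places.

Field N=13, K=10: +13·20° lon, +10·10° lat → SW at lon 80°, lat 10°.
Square 1, 1: +1·2° lon, +1·1° lat → SW at lon 82°, lat 11°.
Cell spans 2° lon × 1° lat.
south 11.000° N, north 12.000° N.

11.000° N, 12.000° N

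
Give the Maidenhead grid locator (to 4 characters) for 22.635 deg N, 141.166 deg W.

Add 180° to longitude and 90° to latitude: 38.83, 112.64.
Field (20°×10°, letters A–R): 38.83/20 → 1 → B, 112.64/10 → 11 → L; chars BL.
Square (2°×1°, digits 0–9): 18.83/2 → 9, 2.64/1 → 2; chars 92.

BL92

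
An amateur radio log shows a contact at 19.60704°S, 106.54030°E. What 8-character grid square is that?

Add 180° to longitude and 90° to latitude: 286.54030, 70.39296.
Field (20°×10°, letters A–R): lon ⌊286.54030/20⌋ = 14 → O; lat ⌊70.39296/10⌋ = 7 → H.
Square (2°×1°, digits 0–9): lon ⌊6.54030/2⌋ = 3; lat ⌊0.39296/1⌋ = 0.
Subsquare (5′×2.5′, letters a–x): lon ⌊0.54030/0.0833333⌋ = 6 → g; lat ⌊0.39296/0.0416667⌋ = 9 → j.
Extended square (30″×15″, digits 0–9): lon ⌊0.04030/0.00833333⌋ = 4; lat ⌊0.01796/0.00416667⌋ = 4.

OH30gj44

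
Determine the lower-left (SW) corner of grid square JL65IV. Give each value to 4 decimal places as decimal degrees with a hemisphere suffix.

25.8750° N, 12.6667° E

Field J=9, L=11: +9·20° lon, +11·10° lat → SW at lon 0°, lat 20°.
Square 6, 5: +6·2° lon, +5·1° lat → SW at lon 12°, lat 25°.
Subsquare i=8, v=21: +8·0.0833333° lon, +21·0.0416667° lat → SW at lon 12.6667°, lat 25.875°.
latitude 25.8750° N, longitude 12.6667° E.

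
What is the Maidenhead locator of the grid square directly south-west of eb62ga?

Longitude subsquare g = 6; −1 → 5 = f.
Latitude subsquare a = 0; −1 → -1, wraps to 23 = x, carry into square.
Latitude square 2; −1 → 1.

EB61fx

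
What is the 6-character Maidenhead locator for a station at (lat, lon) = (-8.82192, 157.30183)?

Add 180° to longitude and 90° to latitude: 337.3018, 81.1781.
Field: 337.3018/20 → 16 → Q, 81.1781/10 → 8 → I; chars QI.
Square: 17.3018/2 → 8, 1.1781/1 → 1; chars 81.
Subsquare: 1.3018/0.0833333 → 15 → p, 0.1781/0.0416667 → 4 → e; chars pe.

QI81pe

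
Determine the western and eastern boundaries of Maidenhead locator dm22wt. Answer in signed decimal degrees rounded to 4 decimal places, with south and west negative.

Field D=3, M=12: +3·20° lon, +12·10° lat → SW at lon -120°, lat 30°.
Square 2, 2: +2·2° lon, +2·1° lat → SW at lon -116°, lat 32°.
Subsquare w=22, t=19: +22·0.0833333° lon, +19·0.0416667° lat → SW at lon -114.167°, lat 32.7917°.
Cell spans 0.0833333° lon × 0.0416667° lat.
west -114.1667, east -114.0833.

-114.1667, -114.0833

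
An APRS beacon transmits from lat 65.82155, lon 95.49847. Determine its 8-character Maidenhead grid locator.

Shift to the Maidenhead origin (180°W, 90°S): lon 275.49847, lat 155.82155.
Field: 275.49847/20 → 13 → N, 155.82155/10 → 15 → P; chars NP.
Square: 15.49847/2 → 7, 5.82155/1 → 5; chars 75.
Subsquare: 1.49847/0.0833333 → 17 → r, 0.82155/0.0416667 → 19 → t; chars rt.
Extended square: 0.08180/0.00833333 → 9, 0.02988/0.00416667 → 7; chars 97.

NP75rt97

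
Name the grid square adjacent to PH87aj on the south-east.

Longitude subsquare a = 0; +1 → 1 = b.
Latitude subsquare j = 9; −1 → 8 = i.

PH87bi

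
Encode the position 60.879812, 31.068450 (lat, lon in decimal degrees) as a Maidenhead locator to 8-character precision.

KP50mv81

Offset from 180°W / 90°S: lon 211.06845°, lat 150.87981°.
Field: lon ⌊211.06845/20⌋ = 10 → K; lat ⌊150.87981/10⌋ = 15 → P.
Square: lon ⌊11.06845/2⌋ = 5; lat ⌊0.87981/1⌋ = 0.
Subsquare: lon ⌊1.06845/0.0833333⌋ = 12 → m; lat ⌊0.87981/0.0416667⌋ = 21 → v.
Extended square: lon ⌊0.06845/0.00833333⌋ = 8; lat ⌊0.00481/0.00416667⌋ = 1.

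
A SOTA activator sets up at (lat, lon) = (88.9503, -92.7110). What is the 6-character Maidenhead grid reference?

Offset from 180°W / 90°S: lon 87.2890°, lat 178.9503°.
Field: 87.2890/20 → 4 → E, 178.9503/10 → 17 → R; chars ER.
Square: 7.2890/2 → 3, 8.9503/1 → 8; chars 38.
Subsquare: 1.2890/0.0833333 → 15 → p, 0.9503/0.0416667 → 22 → w; chars pw.

ER38pw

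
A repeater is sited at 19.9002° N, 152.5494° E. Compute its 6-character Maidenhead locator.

Offset from 180°W / 90°S: lon 332.5494°, lat 109.9002°.
Field: 332.5494/20 → 16 → Q, 109.9002/10 → 10 → K; chars QK.
Square: 12.5494/2 → 6, 9.9002/1 → 9; chars 69.
Subsquare: 0.5494/0.0833333 → 6 → g, 0.9002/0.0416667 → 21 → v; chars gv.

QK69gv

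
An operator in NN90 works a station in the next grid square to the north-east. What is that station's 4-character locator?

Longitude square 9; +1 → 10, wraps to 0, carry into field.
Longitude field N = 13; +1 → 14 = O.
Latitude square 0; +1 → 1.

ON01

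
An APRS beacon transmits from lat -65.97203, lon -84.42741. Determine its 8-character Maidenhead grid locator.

EC74sa86

Add 180° to longitude and 90° to latitude: 95.57259, 24.02797.
Field: lon ⌊95.57259/20⌋ = 4 → E; lat ⌊24.02797/10⌋ = 2 → C.
Square: lon ⌊15.57259/2⌋ = 7; lat ⌊4.02797/1⌋ = 4.
Subsquare: lon ⌊1.57259/0.0833333⌋ = 18 → s; lat ⌊0.02797/0.0416667⌋ = 0 → a.
Extended square: lon ⌊0.07259/0.00833333⌋ = 8; lat ⌊0.02797/0.00416667⌋ = 6.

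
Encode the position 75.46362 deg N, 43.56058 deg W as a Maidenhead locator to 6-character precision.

Shift to the Maidenhead origin (180°W, 90°S): lon 136.4394, lat 165.4636.
Field (20°×10°, letters A–R): 136.4394/20 → 6 → G, 165.4636/10 → 16 → Q; chars GQ.
Square (2°×1°, digits 0–9): 16.4394/2 → 8, 5.4636/1 → 5; chars 85.
Subsquare (5′×2.5′, letters a–x): 0.4394/0.0833333 → 5 → f, 0.4636/0.0416667 → 11 → l; chars fl.

GQ85fl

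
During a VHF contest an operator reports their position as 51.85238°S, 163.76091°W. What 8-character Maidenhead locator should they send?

AD88cd85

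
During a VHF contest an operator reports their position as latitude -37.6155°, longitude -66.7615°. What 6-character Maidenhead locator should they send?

Add 180° to longitude and 90° to latitude: 113.2385, 52.3845.
Field: lon ⌊113.2385/20⌋ = 5 → F; lat ⌊52.3845/10⌋ = 5 → F.
Square: lon ⌊13.2385/2⌋ = 6; lat ⌊2.3845/1⌋ = 2.
Subsquare: lon ⌊1.2385/0.0833333⌋ = 14 → o; lat ⌊0.3845/0.0416667⌋ = 9 → j.

FF62oj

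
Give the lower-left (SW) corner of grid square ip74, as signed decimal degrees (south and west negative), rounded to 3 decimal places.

64.000, -6.000

Field I=8, P=15: +8·20° lon, +15·10° lat → SW at lon -20°, lat 60°.
Square 7, 4: +7·2° lon, +4·1° lat → SW at lon -6°, lat 64°.
latitude 64.000, longitude -6.000.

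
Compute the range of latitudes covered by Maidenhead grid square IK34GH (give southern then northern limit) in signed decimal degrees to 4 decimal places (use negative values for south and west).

Field I=8, K=10: +8·20° lon, +10·10° lat → SW at lon -20°, lat 10°.
Square 3, 4: +3·2° lon, +4·1° lat → SW at lon -14°, lat 14°.
Subsquare g=6, h=7: +6·0.0833333° lon, +7·0.0416667° lat → SW at lon -13.5°, lat 14.2917°.
Cell spans 0.0833333° lon × 0.0416667° lat.
south 14.2917, north 14.3333.

14.2917, 14.3333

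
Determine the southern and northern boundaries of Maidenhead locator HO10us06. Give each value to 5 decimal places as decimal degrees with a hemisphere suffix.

50.77500° N, 50.77917° N

Field H=7, O=14: +7·20° lon, +14·10° lat → SW at lon -40°, lat 50°.
Square 1, 0: +1·2° lon, +0·1° lat → SW at lon -38°, lat 50°.
Subsquare u=20, s=18: +20·0.0833333° lon, +18·0.0416667° lat → SW at lon -36.3333°, lat 50.75°.
Extended square 0, 6: +0·0.00833333° lon, +6·0.00416667° lat → SW at lon -36.3333°, lat 50.775°.
Cell spans 0.00833333° lon × 0.00416667° lat.
south 50.77500° N, north 50.77917° N.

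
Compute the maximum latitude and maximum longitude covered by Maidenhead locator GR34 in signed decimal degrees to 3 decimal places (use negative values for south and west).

85.000, -52.000

Field G=6, R=17: +6·20° lon, +17·10° lat → SW at lon -60°, lat 80°.
Square 3, 4: +3·2° lon, +4·1° lat → SW at lon -54°, lat 84°.
Cell spans 2° lon × 1° lat. NE corner is SW corner plus one full cell.
latitude 85.000, longitude -52.000.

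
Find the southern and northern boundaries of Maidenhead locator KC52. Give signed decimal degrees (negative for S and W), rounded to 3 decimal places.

-68.000, -67.000

Field K=10, C=2: +10·20° lon, +2·10° lat → SW at lon 20°, lat -70°.
Square 5, 2: +5·2° lon, +2·1° lat → SW at lon 30°, lat -68°.
Cell spans 2° lon × 1° lat.
south -68.000, north -67.000.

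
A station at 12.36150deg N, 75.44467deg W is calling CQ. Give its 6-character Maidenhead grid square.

FK22gi

Shift to the Maidenhead origin (180°W, 90°S): lon 104.5553, lat 102.3615.
Field: 104.5553/20 → 5 → F, 102.3615/10 → 10 → K; chars FK.
Square: 4.5553/2 → 2, 2.3615/1 → 2; chars 22.
Subsquare: 0.5553/0.0833333 → 6 → g, 0.3615/0.0416667 → 8 → i; chars gi.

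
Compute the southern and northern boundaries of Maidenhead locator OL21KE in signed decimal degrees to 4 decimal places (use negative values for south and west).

Field O=14, L=11: +14·20° lon, +11·10° lat → SW at lon 100°, lat 20°.
Square 2, 1: +2·2° lon, +1·1° lat → SW at lon 104°, lat 21°.
Subsquare k=10, e=4: +10·0.0833333° lon, +4·0.0416667° lat → SW at lon 104.833°, lat 21.1667°.
Cell spans 0.0833333° lon × 0.0416667° lat.
south 21.1667, north 21.2083.

21.1667, 21.2083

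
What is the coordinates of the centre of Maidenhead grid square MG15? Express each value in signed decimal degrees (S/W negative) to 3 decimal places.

-24.500, 63.000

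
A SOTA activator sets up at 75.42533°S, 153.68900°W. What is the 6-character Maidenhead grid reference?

Shift to the Maidenhead origin (180°W, 90°S): lon 26.3110, lat 14.5747.
Field (20°×10°, letters A–R): 26.3110/20 → 1 → B, 14.5747/10 → 1 → B; chars BB.
Square (2°×1°, digits 0–9): 6.3110/2 → 3, 4.5747/1 → 4; chars 34.
Subsquare (5′×2.5′, letters a–x): 0.3110/0.0833333 → 3 → d, 0.5747/0.0416667 → 13 → n; chars dn.

BB34dn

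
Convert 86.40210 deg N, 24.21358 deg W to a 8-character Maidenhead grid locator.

Shift to the Maidenhead origin (180°W, 90°S): lon 155.78642, lat 176.40210.
Field: 155.78642/20 → 7 → H, 176.40210/10 → 17 → R; chars HR.
Square: 15.78642/2 → 7, 6.40210/1 → 6; chars 76.
Subsquare: 1.78642/0.0833333 → 21 → v, 0.40210/0.0416667 → 9 → j; chars vj.
Extended square: 0.03642/0.00833333 → 4, 0.02710/0.00416667 → 6; chars 46.

HR76vj46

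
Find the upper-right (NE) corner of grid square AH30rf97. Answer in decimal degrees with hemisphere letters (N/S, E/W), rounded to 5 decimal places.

Field A=0, H=7: +0·20° lon, +7·10° lat → SW at lon -180°, lat -20°.
Square 3, 0: +3·2° lon, +0·1° lat → SW at lon -174°, lat -20°.
Subsquare r=17, f=5: +17·0.0833333° lon, +5·0.0416667° lat → SW at lon -172.583°, lat -19.7917°.
Extended square 9, 7: +9·0.00833333° lon, +7·0.00416667° lat → SW at lon -172.508°, lat -19.7625°.
Cell spans 0.00833333° lon × 0.00416667° lat. NE corner is SW corner plus one full cell.
latitude 19.75833° S, longitude 172.50000° W.

19.75833° S, 172.50000° W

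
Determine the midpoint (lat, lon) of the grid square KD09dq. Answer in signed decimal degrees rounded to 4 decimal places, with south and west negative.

-50.3125, 20.2917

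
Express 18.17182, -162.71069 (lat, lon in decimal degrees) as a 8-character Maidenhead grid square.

Offset from 180°W / 90°S: lon 17.28931°, lat 108.17182°.
Field: 17.28931/20 → 0 → A, 108.17182/10 → 10 → K; chars AK.
Square: 17.28931/2 → 8, 8.17182/1 → 8; chars 88.
Subsquare: 1.28931/0.0833333 → 15 → p, 0.17182/0.0416667 → 4 → e; chars pe.
Extended square: 0.03931/0.00833333 → 4, 0.00515/0.00416667 → 1; chars 41.

AK88pe41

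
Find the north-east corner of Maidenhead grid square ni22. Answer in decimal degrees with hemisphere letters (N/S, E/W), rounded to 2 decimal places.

7.00° S, 86.00° E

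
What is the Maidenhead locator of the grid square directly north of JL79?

JM70

Latitude square 9; +1 → 10, wraps to 0, carry into field.
Latitude field L = 11; +1 → 12 = M.
The longitude characters are unchanged.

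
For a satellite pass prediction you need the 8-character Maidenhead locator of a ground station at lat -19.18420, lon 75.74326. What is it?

MH70ut95

Shift to the Maidenhead origin (180°W, 90°S): lon 255.74326, lat 70.81580.
Field: 255.74326/20 → 12 → M, 70.81580/10 → 7 → H; chars MH.
Square: 15.74326/2 → 7, 0.81580/1 → 0; chars 70.
Subsquare: 1.74326/0.0833333 → 20 → u, 0.81580/0.0416667 → 19 → t; chars ut.
Extended square: 0.07659/0.00833333 → 9, 0.02413/0.00416667 → 5; chars 95.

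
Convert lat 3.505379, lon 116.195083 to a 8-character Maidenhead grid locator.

OJ83cm31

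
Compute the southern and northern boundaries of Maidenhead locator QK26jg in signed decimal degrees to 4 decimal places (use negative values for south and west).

16.2500, 16.2917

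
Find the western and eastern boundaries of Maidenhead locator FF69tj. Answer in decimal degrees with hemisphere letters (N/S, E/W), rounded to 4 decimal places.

Field F=5, F=5: +5·20° lon, +5·10° lat → SW at lon -80°, lat -40°.
Square 6, 9: +6·2° lon, +9·1° lat → SW at lon -68°, lat -31°.
Subsquare t=19, j=9: +19·0.0833333° lon, +9·0.0416667° lat → SW at lon -66.4167°, lat -30.625°.
Cell spans 0.0833333° lon × 0.0416667° lat.
west 66.4167° W, east 66.3333° W.

66.4167° W, 66.3333° W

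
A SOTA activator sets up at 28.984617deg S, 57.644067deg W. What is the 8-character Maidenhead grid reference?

GG11ea23

Shift to the Maidenhead origin (180°W, 90°S): lon 122.35593, lat 61.01538.
Field (20°×10°, letters A–R): 122.35593/20 → 6 → G, 61.01538/10 → 6 → G; chars GG.
Square (2°×1°, digits 0–9): 2.35593/2 → 1, 1.01538/1 → 1; chars 11.
Subsquare (5′×2.5′, letters a–x): 0.35593/0.0833333 → 4 → e, 0.01538/0.0416667 → 0 → a; chars ea.
Extended square (30″×15″, digits 0–9): 0.02260/0.00833333 → 2, 0.01538/0.00416667 → 3; chars 23.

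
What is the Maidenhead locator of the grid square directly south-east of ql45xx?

QL55aw

Longitude subsquare x = 23; +1 → 24, wraps to 0 = a, carry into square.
Longitude square 4; +1 → 5.
Latitude subsquare x = 23; −1 → 22 = w.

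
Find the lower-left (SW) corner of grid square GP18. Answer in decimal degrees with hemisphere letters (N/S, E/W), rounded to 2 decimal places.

68.00° N, 58.00° W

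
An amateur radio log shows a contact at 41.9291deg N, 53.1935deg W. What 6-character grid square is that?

Add 180° to longitude and 90° to latitude: 126.8065, 131.9291.
Field (20°×10°, letters A–R): 126.8065/20 → 6 → G, 131.9291/10 → 13 → N; chars GN.
Square (2°×1°, digits 0–9): 6.8065/2 → 3, 1.9291/1 → 1; chars 31.
Subsquare (5′×2.5′, letters a–x): 0.8065/0.0833333 → 9 → j, 0.9291/0.0416667 → 22 → w; chars jw.

GN31jw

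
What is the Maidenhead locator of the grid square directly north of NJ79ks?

Latitude subsquare s = 18; +1 → 19 = t.
The longitude characters are unchanged.

NJ79kt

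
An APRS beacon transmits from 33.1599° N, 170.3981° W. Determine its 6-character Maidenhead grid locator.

AM43td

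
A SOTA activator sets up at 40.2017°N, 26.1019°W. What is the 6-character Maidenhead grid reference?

Shift to the Maidenhead origin (180°W, 90°S): lon 153.8981, lat 130.2017.
Field: 153.8981/20 → 7 → H, 130.2017/10 → 13 → N; chars HN.
Square: 13.8981/2 → 6, 0.2017/1 → 0; chars 60.
Subsquare: 1.8981/0.0833333 → 22 → w, 0.2017/0.0416667 → 4 → e; chars we.

HN60we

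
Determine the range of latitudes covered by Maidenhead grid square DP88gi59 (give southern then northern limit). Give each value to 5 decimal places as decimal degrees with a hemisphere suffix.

68.37083° N, 68.37500° N

Field D=3, P=15: +3·20° lon, +15·10° lat → SW at lon -120°, lat 60°.
Square 8, 8: +8·2° lon, +8·1° lat → SW at lon -104°, lat 68°.
Subsquare g=6, i=8: +6·0.0833333° lon, +8·0.0416667° lat → SW at lon -103.5°, lat 68.3333°.
Extended square 5, 9: +5·0.00833333° lon, +9·0.00416667° lat → SW at lon -103.458°, lat 68.3708°.
Cell spans 0.00833333° lon × 0.00416667° lat.
south 68.37083° N, north 68.37500° N.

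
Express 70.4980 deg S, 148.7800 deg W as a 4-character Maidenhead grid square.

Shift to the Maidenhead origin (180°W, 90°S): lon 31.22, lat 19.50.
Field: 31.22/20 → 1 → B, 19.50/10 → 1 → B; chars BB.
Square: 11.22/2 → 5, 9.50/1 → 9; chars 59.

BB59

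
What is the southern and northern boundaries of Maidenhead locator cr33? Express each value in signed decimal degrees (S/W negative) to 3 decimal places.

83.000, 84.000

Field C=2, R=17: +2·20° lon, +17·10° lat → SW at lon -140°, lat 80°.
Square 3, 3: +3·2° lon, +3·1° lat → SW at lon -134°, lat 83°.
Cell spans 2° lon × 1° lat.
south 83.000, north 84.000.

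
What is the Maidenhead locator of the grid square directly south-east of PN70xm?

Longitude subsquare x = 23; +1 → 24, wraps to 0 = a, carry into square.
Longitude square 7; +1 → 8.
Latitude subsquare m = 12; −1 → 11 = l.

PN80al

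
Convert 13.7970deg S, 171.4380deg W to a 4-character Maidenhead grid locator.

Add 180° to longitude and 90° to latitude: 8.56, 76.20.
Field: lon ⌊8.56/20⌋ = 0 → A; lat ⌊76.20/10⌋ = 7 → H.
Square: lon ⌊8.56/2⌋ = 4; lat ⌊6.20/1⌋ = 6.

AH46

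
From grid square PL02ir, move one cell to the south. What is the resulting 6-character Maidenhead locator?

PL02iq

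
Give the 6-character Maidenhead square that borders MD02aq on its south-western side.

LD92xp

Longitude subsquare a = 0; −1 → -1, wraps to 23 = x, carry into square.
Longitude square 0; −1 → -1, wraps to 9, carry into field.
Longitude field M = 12; −1 → 11 = L.
Latitude subsquare q = 16; −1 → 15 = p.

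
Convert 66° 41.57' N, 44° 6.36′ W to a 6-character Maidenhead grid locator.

GP76wq

Offset from 180°W / 90°S: lon 135.8940°, lat 156.6928°.
Field: lon ⌊135.8940/20⌋ = 6 → G; lat ⌊156.6928/10⌋ = 15 → P.
Square: lon ⌊15.8940/2⌋ = 7; lat ⌊6.6928/1⌋ = 6.
Subsquare: lon ⌊1.8940/0.0833333⌋ = 22 → w; lat ⌊0.6928/0.0416667⌋ = 16 → q.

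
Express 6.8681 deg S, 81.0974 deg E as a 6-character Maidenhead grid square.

NI03nd

Add 180° to longitude and 90° to latitude: 261.0974, 83.1319.
Field (20°×10°, letters A–R): 261.0974/20 → 13 → N, 83.1319/10 → 8 → I; chars NI.
Square (2°×1°, digits 0–9): 1.0974/2 → 0, 3.1319/1 → 3; chars 03.
Subsquare (5′×2.5′, letters a–x): 1.0974/0.0833333 → 13 → n, 0.1319/0.0416667 → 3 → d; chars nd.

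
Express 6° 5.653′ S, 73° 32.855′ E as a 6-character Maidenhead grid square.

MI63sv

Add 180° to longitude and 90° to latitude: 253.5476, 83.9058.
Field: 253.5476/20 → 12 → M, 83.9058/10 → 8 → I; chars MI.
Square: 13.5476/2 → 6, 3.9058/1 → 3; chars 63.
Subsquare: 1.5476/0.0833333 → 18 → s, 0.9058/0.0416667 → 21 → v; chars sv.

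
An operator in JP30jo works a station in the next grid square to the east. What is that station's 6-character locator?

JP30ko

Longitude subsquare j = 9; +1 → 10 = k.
The latitude characters are unchanged.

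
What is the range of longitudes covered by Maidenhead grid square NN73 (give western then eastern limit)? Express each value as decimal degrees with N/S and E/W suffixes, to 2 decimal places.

94.00° E, 96.00° E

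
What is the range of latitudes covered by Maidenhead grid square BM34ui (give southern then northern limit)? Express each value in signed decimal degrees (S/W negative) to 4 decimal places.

Field B=1, M=12: +1·20° lon, +12·10° lat → SW at lon -160°, lat 30°.
Square 3, 4: +3·2° lon, +4·1° lat → SW at lon -154°, lat 34°.
Subsquare u=20, i=8: +20·0.0833333° lon, +8·0.0416667° lat → SW at lon -152.333°, lat 34.3333°.
Cell spans 0.0833333° lon × 0.0416667° lat.
south 34.3333, north 34.3750.

34.3333, 34.3750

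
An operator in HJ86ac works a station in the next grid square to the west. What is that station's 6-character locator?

HJ76xc

Longitude subsquare a = 0; −1 → -1, wraps to 23 = x, carry into square.
Longitude square 8; −1 → 7.
The latitude characters are unchanged.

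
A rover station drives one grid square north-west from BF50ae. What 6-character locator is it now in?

Longitude subsquare a = 0; −1 → -1, wraps to 23 = x, carry into square.
Longitude square 5; −1 → 4.
Latitude subsquare e = 4; +1 → 5 = f.

BF40xf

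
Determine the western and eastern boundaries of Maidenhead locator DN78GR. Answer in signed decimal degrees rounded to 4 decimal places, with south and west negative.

Field D=3, N=13: +3·20° lon, +13·10° lat → SW at lon -120°, lat 40°.
Square 7, 8: +7·2° lon, +8·1° lat → SW at lon -106°, lat 48°.
Subsquare g=6, r=17: +6·0.0833333° lon, +17·0.0416667° lat → SW at lon -105.5°, lat 48.7083°.
Cell spans 0.0833333° lon × 0.0416667° lat.
west -105.5000, east -105.4167.

-105.5000, -105.4167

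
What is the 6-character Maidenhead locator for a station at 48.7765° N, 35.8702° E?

Add 180° to longitude and 90° to latitude: 215.8702, 138.7765.
Field: lon ⌊215.8702/20⌋ = 10 → K; lat ⌊138.7765/10⌋ = 13 → N.
Square: lon ⌊15.8702/2⌋ = 7; lat ⌊8.7765/1⌋ = 8.
Subsquare: lon ⌊1.8702/0.0833333⌋ = 22 → w; lat ⌊0.7765/0.0416667⌋ = 18 → s.

KN78ws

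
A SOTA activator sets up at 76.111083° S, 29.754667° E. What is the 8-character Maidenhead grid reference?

KB43vv03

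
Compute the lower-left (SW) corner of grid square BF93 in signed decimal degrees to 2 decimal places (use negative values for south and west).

-37.00, -142.00

Field B=1, F=5: +1·20° lon, +5·10° lat → SW at lon -160°, lat -40°.
Square 9, 3: +9·2° lon, +3·1° lat → SW at lon -142°, lat -37°.
latitude -37.00, longitude -142.00.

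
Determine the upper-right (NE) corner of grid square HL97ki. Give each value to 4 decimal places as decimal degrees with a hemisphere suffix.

Field H=7, L=11: +7·20° lon, +11·10° lat → SW at lon -40°, lat 20°.
Square 9, 7: +9·2° lon, +7·1° lat → SW at lon -22°, lat 27°.
Subsquare k=10, i=8: +10·0.0833333° lon, +8·0.0416667° lat → SW at lon -21.1667°, lat 27.3333°.
Cell spans 0.0833333° lon × 0.0416667° lat. NE corner is SW corner plus one full cell.
latitude 27.3750° N, longitude 21.0833° W.

27.3750° N, 21.0833° W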